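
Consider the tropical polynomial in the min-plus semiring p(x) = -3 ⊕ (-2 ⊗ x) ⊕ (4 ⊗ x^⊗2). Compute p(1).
p(1) = -3

A tropical monomial a ⊗ x^⊗i evaluates to a + i · x. Evaluating each term at x = 1:
  Term 0 contributes -3 + 0 · 1 = -3
  Term 1 contributes -2 + 1 · 1 = -1
  Term 2 contributes 4 + 2 · 1 = 6
p(1) = ⊕ of these = min[-3, -1, 6] = -3.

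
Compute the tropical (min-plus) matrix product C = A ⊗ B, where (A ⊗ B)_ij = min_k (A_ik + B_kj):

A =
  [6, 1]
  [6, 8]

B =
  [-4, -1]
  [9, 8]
A ⊗ B =
  [2, 5]
  [2, 5]

Apply the min-plus product entry-by-entry:
  C[0][0] = min over k of (A[0][0] + B[0][0] = 6 + -4 = 2, A[0][1] + B[1][0] = 1 + 9 = 10) = 2 (attained at k = 0)
  C[0][1] = min over k of (A[0][0] + B[0][1] = 6 + -1 = 5, A[0][1] + B[1][1] = 1 + 8 = 9) = 5 (attained at k = 0)
  C[1][0] = min over k of (A[1][0] + B[0][0] = 6 + -4 = 2, A[1][1] + B[1][0] = 8 + 9 = 17) = 2 (attained at k = 0)
  C[1][1] = min over k of (A[1][0] + B[0][1] = 6 + -1 = 5, A[1][1] + B[1][1] = 8 + 8 = 16) = 5 (attained at k = 0)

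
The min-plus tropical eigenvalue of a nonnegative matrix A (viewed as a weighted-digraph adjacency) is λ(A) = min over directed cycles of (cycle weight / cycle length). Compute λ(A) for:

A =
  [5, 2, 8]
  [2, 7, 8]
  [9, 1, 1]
λ(A) = 1

Enumerate directed cycles and compute their means (weight / length). Sample:
  cycle 0 → 0: weight = 5, length = 1, mean = 5/1 ≈ 5.000
  cycle 1 → 1: weight = 7, length = 1, mean = 7/1 ≈ 7.000
  cycle 2 → 2: weight = 1, length = 1, mean = 1/1 ≈ 1.000
  cycle 0 → 1 → 0: weight = 4, length = 2, mean = 4/2 ≈ 2.000
  cycle 0 → 2 → 0: weight = 17, length = 2, mean = 17/2 ≈ 8.500
  cycle 1 → 0 → 1: weight = 4, length = 2, mean = 4/2 ≈ 2.000
Minimum mean = 1.000, attained e.g. along the cycle 2 → 2 with weight 1 and length 1. So λ(A) = 1/1 = 1.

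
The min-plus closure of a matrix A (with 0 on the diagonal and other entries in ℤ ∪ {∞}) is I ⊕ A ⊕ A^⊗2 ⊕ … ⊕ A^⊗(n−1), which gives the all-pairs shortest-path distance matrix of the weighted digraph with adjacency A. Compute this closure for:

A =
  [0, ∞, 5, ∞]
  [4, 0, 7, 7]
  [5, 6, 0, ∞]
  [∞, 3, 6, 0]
Closure =
  [0, 11, 5, 18]
  [4, 0, 7, 7]
  [5, 6, 0, 13]
  [7, 3, 6, 0]

This is the Floyd-Warshall all-pairs shortest-path computation. For each intermediate vertex k = 0, 1, …, 3, update dist[i][j] ← min(dist[i][j], dist[i][k] + dist[k][j]). The final matrix gives, for each (i, j), the minimum total weight of any directed path from i to j (possibly empty when i = j).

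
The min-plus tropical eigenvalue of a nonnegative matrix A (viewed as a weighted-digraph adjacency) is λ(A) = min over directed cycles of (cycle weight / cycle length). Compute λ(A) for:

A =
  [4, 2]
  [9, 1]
λ(A) = 1

Enumerate directed cycles and compute their means (weight / length). Sample:
  cycle 0 → 0: weight = 4, length = 1, mean = 4/1 ≈ 4.000
  cycle 1 → 1: weight = 1, length = 1, mean = 1/1 ≈ 1.000
  cycle 0 → 1 → 0: weight = 11, length = 2, mean = 11/2 ≈ 5.500
  cycle 1 → 0 → 1: weight = 11, length = 2, mean = 11/2 ≈ 5.500
Minimum mean = 1.000, attained e.g. along the cycle 1 → 1 with weight 1 and length 1. So λ(A) = 1/1 = 1.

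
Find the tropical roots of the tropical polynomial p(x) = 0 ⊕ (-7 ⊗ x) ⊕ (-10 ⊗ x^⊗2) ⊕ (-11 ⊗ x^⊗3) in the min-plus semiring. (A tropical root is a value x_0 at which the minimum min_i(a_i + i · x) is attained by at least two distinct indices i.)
Roots: {1, 3, 7}

Each tropical root is a break point of the lower envelope of the lines y = a_i + i · x (there are 4 lines, with slopes 0, 1, ..., 3). Only the lines that attain the minimum somewhere contribute to roots; other lines are dominated. Here the surviving (envelope) indices are i = 3, i = 2, i = 1, i = 0.
Intersections between consecutive envelope lines give the roots: for adjacent envelope indices i < j the intersection is x = (a_i − a_j) / (j − i). Reading off the sorted break points: {1, 3, 7}.
Verification: at each break x_0, at least two indices attain the minimum of min_i(a_i + i · x_0).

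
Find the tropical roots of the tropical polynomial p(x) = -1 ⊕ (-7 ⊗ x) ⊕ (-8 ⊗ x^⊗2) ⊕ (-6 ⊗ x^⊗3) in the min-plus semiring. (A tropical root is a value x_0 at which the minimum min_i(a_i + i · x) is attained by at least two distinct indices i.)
Roots: {-2, 1, 6}

Each tropical root is a break point of the lower envelope of the lines y = a_i + i · x (there are 4 lines, with slopes 0, 1, ..., 3). Only the lines that attain the minimum somewhere contribute to roots; other lines are dominated. Here the surviving (envelope) indices are i = 3, i = 2, i = 1, i = 0.
Intersections between consecutive envelope lines give the roots: for adjacent envelope indices i < j the intersection is x = (a_i − a_j) / (j − i). Reading off the sorted break points: {-2, 1, 6}.
Verification: at each break x_0, at least two indices attain the minimum of min_i(a_i + i · x_0).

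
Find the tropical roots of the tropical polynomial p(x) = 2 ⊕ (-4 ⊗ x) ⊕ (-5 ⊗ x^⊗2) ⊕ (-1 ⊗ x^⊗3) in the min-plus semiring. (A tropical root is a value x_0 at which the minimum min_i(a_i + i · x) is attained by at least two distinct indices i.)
Roots: {-4, 1, 6}

Each tropical root is a break point of the lower envelope of the lines y = a_i + i · x (there are 4 lines, with slopes 0, 1, ..., 3). Only the lines that attain the minimum somewhere contribute to roots; other lines are dominated. Here the surviving (envelope) indices are i = 3, i = 2, i = 1, i = 0.
Intersections between consecutive envelope lines give the roots: for adjacent envelope indices i < j the intersection is x = (a_i − a_j) / (j − i). Reading off the sorted break points: {-4, 1, 6}.
Verification: at each break x_0, at least two indices attain the minimum of min_i(a_i + i · x_0).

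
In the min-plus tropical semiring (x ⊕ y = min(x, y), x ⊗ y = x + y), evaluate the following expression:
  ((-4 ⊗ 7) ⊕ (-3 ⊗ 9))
((-4 ⊗ 7) ⊕ (-3 ⊗ 9)) = 3

Expand innermost to outermost. Recall ⊕ takes the minimum of its arguments and ⊗ takes their sum. Working out the expression ((-4 ⊗ 7) ⊕ (-3 ⊗ 9)) gives 3.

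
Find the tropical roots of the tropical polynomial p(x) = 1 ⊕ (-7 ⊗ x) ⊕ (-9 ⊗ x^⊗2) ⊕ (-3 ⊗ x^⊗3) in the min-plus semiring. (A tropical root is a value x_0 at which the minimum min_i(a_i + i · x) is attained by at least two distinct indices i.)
Roots: {-6, 2, 8}

Each tropical root is a break point of the lower envelope of the lines y = a_i + i · x (there are 4 lines, with slopes 0, 1, ..., 3). Only the lines that attain the minimum somewhere contribute to roots; other lines are dominated. Here the surviving (envelope) indices are i = 3, i = 2, i = 1, i = 0.
Intersections between consecutive envelope lines give the roots: for adjacent envelope indices i < j the intersection is x = (a_i − a_j) / (j − i). Reading off the sorted break points: {-6, 2, 8}.
Verification: at each break x_0, at least two indices attain the minimum of min_i(a_i + i · x_0).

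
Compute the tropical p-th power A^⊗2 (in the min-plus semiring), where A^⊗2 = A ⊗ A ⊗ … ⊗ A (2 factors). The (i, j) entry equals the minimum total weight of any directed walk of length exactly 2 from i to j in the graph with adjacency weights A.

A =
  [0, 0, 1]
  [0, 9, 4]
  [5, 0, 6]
A^⊗2 =
  [0, 0, 1]
  [0, 0, 1]
  [0, 5, 4]

Each entry (A^⊗2)_ij equals the minimum over all length-2 walks i = v_0 → v_1 → … → v_2 = j of Σ_t A[v_t][v_{t+1}]. For example, for (i, j) = (0, 2) we minimise over 3 possible intermediate vertex sequences; the minimum is 1, attained along the walk 0 → 0 → 2.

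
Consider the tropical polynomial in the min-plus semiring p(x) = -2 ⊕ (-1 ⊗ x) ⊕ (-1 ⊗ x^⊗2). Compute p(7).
p(7) = -2

A tropical monomial a ⊗ x^⊗i evaluates to a + i · x. Evaluating each term at x = 7:
  Term 0 contributes -2 + 0 · 7 = -2
  Term 1 contributes -1 + 1 · 7 = 6
  Term 2 contributes -1 + 2 · 7 = 13
p(7) = ⊕ of these = min[-2, 6, 13] = -2.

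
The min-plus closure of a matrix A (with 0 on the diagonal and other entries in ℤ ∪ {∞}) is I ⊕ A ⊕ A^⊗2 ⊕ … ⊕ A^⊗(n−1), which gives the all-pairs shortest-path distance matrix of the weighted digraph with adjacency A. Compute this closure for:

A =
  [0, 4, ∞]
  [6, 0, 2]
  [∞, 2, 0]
Closure =
  [0, 4, 6]
  [6, 0, 2]
  [8, 2, 0]

This is the Floyd-Warshall all-pairs shortest-path computation. For each intermediate vertex k = 0, 1, …, 2, update dist[i][j] ← min(dist[i][j], dist[i][k] + dist[k][j]). The final matrix gives, for each (i, j), the minimum total weight of any directed path from i to j (possibly empty when i = j).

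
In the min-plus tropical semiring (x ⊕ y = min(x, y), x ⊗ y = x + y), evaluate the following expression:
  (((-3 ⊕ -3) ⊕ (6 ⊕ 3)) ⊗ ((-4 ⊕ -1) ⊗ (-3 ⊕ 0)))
(((-3 ⊕ -3) ⊕ (6 ⊕ 3)) ⊗ ((-4 ⊕ -1) ⊗ (-3 ⊕ 0))) = -10

Expand innermost to outermost. Recall ⊕ takes the minimum of its arguments and ⊗ takes their sum. Working out the expression (((-3 ⊕ -3) ⊕ (6 ⊕ 3)) ⊗ ((-4 ⊕ -1) ⊗ (-3 ⊕ 0))) gives -10.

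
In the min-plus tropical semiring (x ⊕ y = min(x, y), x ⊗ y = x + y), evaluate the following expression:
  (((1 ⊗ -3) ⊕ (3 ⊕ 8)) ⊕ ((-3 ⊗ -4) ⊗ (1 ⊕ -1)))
(((1 ⊗ -3) ⊕ (3 ⊕ 8)) ⊕ ((-3 ⊗ -4) ⊗ (1 ⊕ -1))) = -8

Expand innermost to outermost. Recall ⊕ takes the minimum of its arguments and ⊗ takes their sum. Working out the expression (((1 ⊗ -3) ⊕ (3 ⊕ 8)) ⊕ ((-3 ⊗ -4) ⊗ (1 ⊕ -1))) gives -8.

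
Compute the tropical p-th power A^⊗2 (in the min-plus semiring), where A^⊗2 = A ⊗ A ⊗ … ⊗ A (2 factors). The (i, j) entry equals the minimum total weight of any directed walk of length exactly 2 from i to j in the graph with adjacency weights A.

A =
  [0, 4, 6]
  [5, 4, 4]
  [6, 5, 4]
A^⊗2 =
  [0, 4, 6]
  [5, 8, 8]
  [6, 9, 8]

Each entry (A^⊗2)_ij equals the minimum over all length-2 walks i = v_0 → v_1 → … → v_2 = j of Σ_t A[v_t][v_{t+1}]. For example, for (i, j) = (0, 2) we minimise over 3 possible intermediate vertex sequences; the minimum is 6, attained along the walk 0 → 0 → 2.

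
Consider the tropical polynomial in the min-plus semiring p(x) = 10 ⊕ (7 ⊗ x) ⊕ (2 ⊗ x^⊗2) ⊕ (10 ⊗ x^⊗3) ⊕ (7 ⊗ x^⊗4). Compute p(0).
p(0) = 2

A tropical monomial a ⊗ x^⊗i evaluates to a + i · x. Evaluating each term at x = 0:
  Term 0 contributes 10 + 0 · 0 = 10
  Term 1 contributes 7 + 1 · 0 = 7
  Term 2 contributes 2 + 2 · 0 = 2
  Term 3 contributes 10 + 3 · 0 = 10
  Term 4 contributes 7 + 4 · 0 = 7
p(0) = ⊕ of these = min[10, 7, 2, 10, 7] = 2.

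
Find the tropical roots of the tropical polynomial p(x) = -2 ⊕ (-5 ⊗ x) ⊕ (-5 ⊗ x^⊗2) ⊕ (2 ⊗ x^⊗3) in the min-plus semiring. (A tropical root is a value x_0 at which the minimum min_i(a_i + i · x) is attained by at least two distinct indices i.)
Roots: {-7, 0, 3}

Each tropical root is a break point of the lower envelope of the lines y = a_i + i · x (there are 4 lines, with slopes 0, 1, ..., 3). Only the lines that attain the minimum somewhere contribute to roots; other lines are dominated. Here the surviving (envelope) indices are i = 3, i = 2, i = 1, i = 0.
Intersections between consecutive envelope lines give the roots: for adjacent envelope indices i < j the intersection is x = (a_i − a_j) / (j − i). Reading off the sorted break points: {-7, 0, 3}.
Verification: at each break x_0, at least two indices attain the minimum of min_i(a_i + i · x_0).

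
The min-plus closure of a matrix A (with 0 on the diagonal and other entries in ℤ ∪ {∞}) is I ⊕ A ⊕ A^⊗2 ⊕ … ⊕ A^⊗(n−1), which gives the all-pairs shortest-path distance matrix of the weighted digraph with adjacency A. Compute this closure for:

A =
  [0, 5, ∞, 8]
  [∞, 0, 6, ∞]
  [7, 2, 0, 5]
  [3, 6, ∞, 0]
Closure =
  [0, 5, 11, 8]
  [13, 0, 6, 11]
  [7, 2, 0, 5]
  [3, 6, 12, 0]

This is the Floyd-Warshall all-pairs shortest-path computation. For each intermediate vertex k = 0, 1, …, 3, update dist[i][j] ← min(dist[i][j], dist[i][k] + dist[k][j]). The final matrix gives, for each (i, j), the minimum total weight of any directed path from i to j (possibly empty when i = j).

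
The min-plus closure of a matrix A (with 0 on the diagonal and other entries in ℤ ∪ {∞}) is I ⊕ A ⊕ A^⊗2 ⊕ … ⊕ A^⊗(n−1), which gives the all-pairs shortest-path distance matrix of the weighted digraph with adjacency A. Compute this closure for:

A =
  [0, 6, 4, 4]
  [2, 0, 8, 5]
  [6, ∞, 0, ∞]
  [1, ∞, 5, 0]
Closure =
  [0, 6, 4, 4]
  [2, 0, 6, 5]
  [6, 12, 0, 10]
  [1, 7, 5, 0]

This is the Floyd-Warshall all-pairs shortest-path computation. For each intermediate vertex k = 0, 1, …, 3, update dist[i][j] ← min(dist[i][j], dist[i][k] + dist[k][j]). The final matrix gives, for each (i, j), the minimum total weight of any directed path from i to j (possibly empty when i = j).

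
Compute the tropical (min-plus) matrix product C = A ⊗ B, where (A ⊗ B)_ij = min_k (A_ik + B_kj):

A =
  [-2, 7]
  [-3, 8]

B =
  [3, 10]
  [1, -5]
A ⊗ B =
  [1, 2]
  [0, 3]

Apply the min-plus product entry-by-entry:
  C[0][0] = min over k of (A[0][0] + B[0][0] = -2 + 3 = 1, A[0][1] + B[1][0] = 7 + 1 = 8) = 1 (attained at k = 0)
  C[0][1] = min over k of (A[0][0] + B[0][1] = -2 + 10 = 8, A[0][1] + B[1][1] = 7 + -5 = 2) = 2 (attained at k = 1)
  C[1][0] = min over k of (A[1][0] + B[0][0] = -3 + 3 = 0, A[1][1] + B[1][0] = 8 + 1 = 9) = 0 (attained at k = 0)
  C[1][1] = min over k of (A[1][0] + B[0][1] = -3 + 10 = 7, A[1][1] + B[1][1] = 8 + -5 = 3) = 3 (attained at k = 1)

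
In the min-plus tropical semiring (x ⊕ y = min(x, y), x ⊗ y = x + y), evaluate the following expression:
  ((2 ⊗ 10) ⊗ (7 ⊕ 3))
((2 ⊗ 10) ⊗ (7 ⊕ 3)) = 15

Expand innermost to outermost. Recall ⊕ takes the minimum of its arguments and ⊗ takes their sum. Working out the expression ((2 ⊗ 10) ⊗ (7 ⊕ 3)) gives 15.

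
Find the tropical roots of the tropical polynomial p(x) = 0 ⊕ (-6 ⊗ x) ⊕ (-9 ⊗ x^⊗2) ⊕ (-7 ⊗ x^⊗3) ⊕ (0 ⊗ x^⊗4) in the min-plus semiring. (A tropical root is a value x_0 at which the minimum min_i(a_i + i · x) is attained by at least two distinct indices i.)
Roots: {-7, -2, 3, 6}

Each tropical root is a break point of the lower envelope of the lines y = a_i + i · x (there are 5 lines, with slopes 0, 1, ..., 4). Only the lines that attain the minimum somewhere contribute to roots; other lines are dominated. Here the surviving (envelope) indices are i = 4, i = 3, i = 2, i = 1, i = 0.
Intersections between consecutive envelope lines give the roots: for adjacent envelope indices i < j the intersection is x = (a_i − a_j) / (j − i). Reading off the sorted break points: {-7, -2, 3, 6}.
Verification: at each break x_0, at least two indices attain the minimum of min_i(a_i + i · x_0).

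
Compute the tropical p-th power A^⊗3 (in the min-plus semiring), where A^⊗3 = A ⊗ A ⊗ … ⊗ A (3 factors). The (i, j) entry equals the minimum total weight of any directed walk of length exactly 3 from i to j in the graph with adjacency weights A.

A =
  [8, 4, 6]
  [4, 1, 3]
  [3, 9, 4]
A^⊗3 =
  [9, 6, 8]
  [6, 3, 5]
  [11, 8, 10]

Each entry (A^⊗3)_ij equals the minimum over all length-3 walks i = v_0 → v_1 → … → v_3 = j of Σ_t A[v_t][v_{t+1}]. For example, for (i, j) = (0, 2) we minimise over 9 possible intermediate vertex sequences; the minimum is 8, attained along the walk 0 → 1 → 1 → 2.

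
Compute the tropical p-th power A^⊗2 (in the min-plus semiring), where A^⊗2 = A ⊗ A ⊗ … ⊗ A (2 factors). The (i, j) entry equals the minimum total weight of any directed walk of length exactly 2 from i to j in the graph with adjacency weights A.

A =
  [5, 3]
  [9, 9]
A^⊗2 =
  [10, 8]
  [14, 12]

Each entry (A^⊗2)_ij equals the minimum over all length-2 walks i = v_0 → v_1 → … → v_2 = j of Σ_t A[v_t][v_{t+1}]. For example, for (i, j) = (0, 1) we minimise over 2 possible intermediate vertex sequences; the minimum is 8, attained along the walk 0 → 0 → 1.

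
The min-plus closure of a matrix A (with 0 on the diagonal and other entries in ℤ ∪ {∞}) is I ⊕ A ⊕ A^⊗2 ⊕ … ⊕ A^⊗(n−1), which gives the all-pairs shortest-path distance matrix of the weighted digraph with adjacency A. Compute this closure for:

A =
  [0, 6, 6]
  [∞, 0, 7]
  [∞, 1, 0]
Closure =
  [0, 6, 6]
  [∞, 0, 7]
  [∞, 1, 0]

This is the Floyd-Warshall all-pairs shortest-path computation. For each intermediate vertex k = 0, 1, …, 2, update dist[i][j] ← min(dist[i][j], dist[i][k] + dist[k][j]). The final matrix gives, for each (i, j), the minimum total weight of any directed path from i to j (possibly empty when i = j).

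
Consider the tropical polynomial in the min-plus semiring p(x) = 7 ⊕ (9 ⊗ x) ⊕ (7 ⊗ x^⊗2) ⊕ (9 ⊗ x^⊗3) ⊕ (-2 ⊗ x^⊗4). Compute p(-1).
p(-1) = -6

A tropical monomial a ⊗ x^⊗i evaluates to a + i · x. Evaluating each term at x = -1:
  Term 0 contributes 7 + 0 · -1 = 7
  Term 1 contributes 9 + 1 · -1 = 8
  Term 2 contributes 7 + 2 · -1 = 5
  Term 3 contributes 9 + 3 · -1 = 6
  Term 4 contributes -2 + 4 · -1 = -6
p(-1) = ⊕ of these = min[7, 8, 5, 6, -6] = -6.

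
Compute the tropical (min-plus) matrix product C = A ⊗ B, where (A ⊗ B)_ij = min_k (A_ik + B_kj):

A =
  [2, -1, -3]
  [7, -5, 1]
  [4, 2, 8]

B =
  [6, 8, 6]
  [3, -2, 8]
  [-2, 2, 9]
A ⊗ B =
  [-5, -3, 6]
  [-2, -7, 3]
  [5, 0, 10]

Apply the min-plus product entry-by-entry:
  C[0][0] = min over k of (A[0][0] + B[0][0] = 2 + 6 = 8, A[0][1] + B[1][0] = -1 + 3 = 2, A[0][2] + B[2][0] = -3 + -2 = -5) = -5 (attained at k = 2)
  C[0][1] = min over k of (A[0][0] + B[0][1] = 2 + 8 = 10, A[0][1] + B[1][1] = -1 + -2 = -3, A[0][2] + B[2][1] = -3 + 2 = -1) = -3 (attained at k = 1)
  C[0][2] = min over k of (A[0][0] + B[0][2] = 2 + 6 = 8, A[0][1] + B[1][2] = -1 + 8 = 7, A[0][2] + B[2][2] = -3 + 9 = 6) = 6 (attained at k = 2)
  C[1][0] = min over k of (A[1][0] + B[0][0] = 7 + 6 = 13, A[1][1] + B[1][0] = -5 + 3 = -2, A[1][2] + B[2][0] = 1 + -2 = -1) = -2 (attained at k = 1)
  C[1][1] = min over k of (A[1][0] + B[0][1] = 7 + 8 = 15, A[1][1] + B[1][1] = -5 + -2 = -7, A[1][2] + B[2][1] = 1 + 2 = 3) = -7 (attained at k = 1)
  C[1][2] = min over k of (A[1][0] + B[0][2] = 7 + 6 = 13, A[1][1] + B[1][2] = -5 + 8 = 3, A[1][2] + B[2][2] = 1 + 9 = 10) = 3 (attained at k = 1)
  C[2][0] = min over k of (A[2][0] + B[0][0] = 4 + 6 = 10, A[2][1] + B[1][0] = 2 + 3 = 5, A[2][2] + B[2][0] = 8 + -2 = 6) = 5 (attained at k = 1)
  C[2][1] = min over k of (A[2][0] + B[0][1] = 4 + 8 = 12, A[2][1] + B[1][1] = 2 + -2 = 0, A[2][2] + B[2][1] = 8 + 2 = 10) = 0 (attained at k = 1)
  C[2][2] = min over k of (A[2][0] + B[0][2] = 4 + 6 = 10, A[2][1] + B[1][2] = 2 + 8 = 10, A[2][2] + B[2][2] = 8 + 9 = 17) = 10 (attained at k = 0)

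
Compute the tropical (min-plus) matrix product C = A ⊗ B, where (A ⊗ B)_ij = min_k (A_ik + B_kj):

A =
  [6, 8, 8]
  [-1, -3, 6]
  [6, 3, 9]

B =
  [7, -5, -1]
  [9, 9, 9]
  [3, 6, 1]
A ⊗ B =
  [11, 1, 5]
  [6, -6, -2]
  [12, 1, 5]

Apply the min-plus product entry-by-entry:
  C[0][0] = min over k of (A[0][0] + B[0][0] = 6 + 7 = 13, A[0][1] + B[1][0] = 8 + 9 = 17, A[0][2] + B[2][0] = 8 + 3 = 11) = 11 (attained at k = 2)
  C[0][1] = min over k of (A[0][0] + B[0][1] = 6 + -5 = 1, A[0][1] + B[1][1] = 8 + 9 = 17, A[0][2] + B[2][1] = 8 + 6 = 14) = 1 (attained at k = 0)
  C[0][2] = min over k of (A[0][0] + B[0][2] = 6 + -1 = 5, A[0][1] + B[1][2] = 8 + 9 = 17, A[0][2] + B[2][2] = 8 + 1 = 9) = 5 (attained at k = 0)
  C[1][0] = min over k of (A[1][0] + B[0][0] = -1 + 7 = 6, A[1][1] + B[1][0] = -3 + 9 = 6, A[1][2] + B[2][0] = 6 + 3 = 9) = 6 (attained at k = 0)
  C[1][1] = min over k of (A[1][0] + B[0][1] = -1 + -5 = -6, A[1][1] + B[1][1] = -3 + 9 = 6, A[1][2] + B[2][1] = 6 + 6 = 12) = -6 (attained at k = 0)
  C[1][2] = min over k of (A[1][0] + B[0][2] = -1 + -1 = -2, A[1][1] + B[1][2] = -3 + 9 = 6, A[1][2] + B[2][2] = 6 + 1 = 7) = -2 (attained at k = 0)
  C[2][0] = min over k of (A[2][0] + B[0][0] = 6 + 7 = 13, A[2][1] + B[1][0] = 3 + 9 = 12, A[2][2] + B[2][0] = 9 + 3 = 12) = 12 (attained at k = 1)
  C[2][1] = min over k of (A[2][0] + B[0][1] = 6 + -5 = 1, A[2][1] + B[1][1] = 3 + 9 = 12, A[2][2] + B[2][1] = 9 + 6 = 15) = 1 (attained at k = 0)
  C[2][2] = min over k of (A[2][0] + B[0][2] = 6 + -1 = 5, A[2][1] + B[1][2] = 3 + 9 = 12, A[2][2] + B[2][2] = 9 + 1 = 10) = 5 (attained at k = 0)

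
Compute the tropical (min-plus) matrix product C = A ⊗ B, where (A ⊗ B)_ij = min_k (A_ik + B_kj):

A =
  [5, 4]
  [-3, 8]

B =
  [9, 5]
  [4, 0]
A ⊗ B =
  [8, 4]
  [6, 2]

Apply the min-plus product entry-by-entry:
  C[0][0] = min over k of (A[0][0] + B[0][0] = 5 + 9 = 14, A[0][1] + B[1][0] = 4 + 4 = 8) = 8 (attained at k = 1)
  C[0][1] = min over k of (A[0][0] + B[0][1] = 5 + 5 = 10, A[0][1] + B[1][1] = 4 + 0 = 4) = 4 (attained at k = 1)
  C[1][0] = min over k of (A[1][0] + B[0][0] = -3 + 9 = 6, A[1][1] + B[1][0] = 8 + 4 = 12) = 6 (attained at k = 0)
  C[1][1] = min over k of (A[1][0] + B[0][1] = -3 + 5 = 2, A[1][1] + B[1][1] = 8 + 0 = 8) = 2 (attained at k = 0)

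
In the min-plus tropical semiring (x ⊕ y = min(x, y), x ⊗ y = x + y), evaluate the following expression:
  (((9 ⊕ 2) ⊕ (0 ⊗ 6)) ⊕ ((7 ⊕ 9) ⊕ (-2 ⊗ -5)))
(((9 ⊕ 2) ⊕ (0 ⊗ 6)) ⊕ ((7 ⊕ 9) ⊕ (-2 ⊗ -5))) = -7

Expand innermost to outermost. Recall ⊕ takes the minimum of its arguments and ⊗ takes their sum. Working out the expression (((9 ⊕ 2) ⊕ (0 ⊗ 6)) ⊕ ((7 ⊕ 9) ⊕ (-2 ⊗ -5))) gives -7.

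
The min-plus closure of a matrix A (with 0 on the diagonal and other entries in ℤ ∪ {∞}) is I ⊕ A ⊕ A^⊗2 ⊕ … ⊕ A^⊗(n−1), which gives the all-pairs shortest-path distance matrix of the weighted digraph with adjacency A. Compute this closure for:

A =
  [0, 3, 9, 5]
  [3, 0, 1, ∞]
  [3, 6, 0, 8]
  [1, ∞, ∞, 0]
Closure =
  [0, 3, 4, 5]
  [3, 0, 1, 8]
  [3, 6, 0, 8]
  [1, 4, 5, 0]

This is the Floyd-Warshall all-pairs shortest-path computation. For each intermediate vertex k = 0, 1, …, 3, update dist[i][j] ← min(dist[i][j], dist[i][k] + dist[k][j]). The final matrix gives, for each (i, j), the minimum total weight of any directed path from i to j (possibly empty when i = j).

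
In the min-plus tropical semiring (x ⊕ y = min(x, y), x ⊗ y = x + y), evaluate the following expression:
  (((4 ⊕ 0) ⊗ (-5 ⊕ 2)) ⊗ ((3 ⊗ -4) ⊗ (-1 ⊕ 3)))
(((4 ⊕ 0) ⊗ (-5 ⊕ 2)) ⊗ ((3 ⊗ -4) ⊗ (-1 ⊕ 3))) = -7

Expand innermost to outermost. Recall ⊕ takes the minimum of its arguments and ⊗ takes their sum. Working out the expression (((4 ⊕ 0) ⊗ (-5 ⊕ 2)) ⊗ ((3 ⊗ -4) ⊗ (-1 ⊕ 3))) gives -7.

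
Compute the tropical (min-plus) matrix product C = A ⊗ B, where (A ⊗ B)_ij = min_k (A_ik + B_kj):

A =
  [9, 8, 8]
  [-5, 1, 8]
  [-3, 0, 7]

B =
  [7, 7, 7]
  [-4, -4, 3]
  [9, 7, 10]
A ⊗ B =
  [4, 4, 11]
  [-3, -3, 2]
  [-4, -4, 3]

Apply the min-plus product entry-by-entry:
  C[0][0] = min over k of (A[0][0] + B[0][0] = 9 + 7 = 16, A[0][1] + B[1][0] = 8 + -4 = 4, A[0][2] + B[2][0] = 8 + 9 = 17) = 4 (attained at k = 1)
  C[0][1] = min over k of (A[0][0] + B[0][1] = 9 + 7 = 16, A[0][1] + B[1][1] = 8 + -4 = 4, A[0][2] + B[2][1] = 8 + 7 = 15) = 4 (attained at k = 1)
  C[0][2] = min over k of (A[0][0] + B[0][2] = 9 + 7 = 16, A[0][1] + B[1][2] = 8 + 3 = 11, A[0][2] + B[2][2] = 8 + 10 = 18) = 11 (attained at k = 1)
  C[1][0] = min over k of (A[1][0] + B[0][0] = -5 + 7 = 2, A[1][1] + B[1][0] = 1 + -4 = -3, A[1][2] + B[2][0] = 8 + 9 = 17) = -3 (attained at k = 1)
  C[1][1] = min over k of (A[1][0] + B[0][1] = -5 + 7 = 2, A[1][1] + B[1][1] = 1 + -4 = -3, A[1][2] + B[2][1] = 8 + 7 = 15) = -3 (attained at k = 1)
  C[1][2] = min over k of (A[1][0] + B[0][2] = -5 + 7 = 2, A[1][1] + B[1][2] = 1 + 3 = 4, A[1][2] + B[2][2] = 8 + 10 = 18) = 2 (attained at k = 0)
  C[2][0] = min over k of (A[2][0] + B[0][0] = -3 + 7 = 4, A[2][1] + B[1][0] = 0 + -4 = -4, A[2][2] + B[2][0] = 7 + 9 = 16) = -4 (attained at k = 1)
  C[2][1] = min over k of (A[2][0] + B[0][1] = -3 + 7 = 4, A[2][1] + B[1][1] = 0 + -4 = -4, A[2][2] + B[2][1] = 7 + 7 = 14) = -4 (attained at k = 1)
  C[2][2] = min over k of (A[2][0] + B[0][2] = -3 + 7 = 4, A[2][1] + B[1][2] = 0 + 3 = 3, A[2][2] + B[2][2] = 7 + 10 = 17) = 3 (attained at k = 1)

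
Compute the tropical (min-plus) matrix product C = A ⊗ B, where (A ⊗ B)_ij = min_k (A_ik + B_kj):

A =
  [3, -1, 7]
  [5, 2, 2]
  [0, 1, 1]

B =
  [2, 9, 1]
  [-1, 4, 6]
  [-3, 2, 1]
A ⊗ B =
  [-2, 3, 4]
  [-1, 4, 3]
  [-2, 3, 1]

Apply the min-plus product entry-by-entry:
  C[0][0] = min over k of (A[0][0] + B[0][0] = 3 + 2 = 5, A[0][1] + B[1][0] = -1 + -1 = -2, A[0][2] + B[2][0] = 7 + -3 = 4) = -2 (attained at k = 1)
  C[0][1] = min over k of (A[0][0] + B[0][1] = 3 + 9 = 12, A[0][1] + B[1][1] = -1 + 4 = 3, A[0][2] + B[2][1] = 7 + 2 = 9) = 3 (attained at k = 1)
  C[0][2] = min over k of (A[0][0] + B[0][2] = 3 + 1 = 4, A[0][1] + B[1][2] = -1 + 6 = 5, A[0][2] + B[2][2] = 7 + 1 = 8) = 4 (attained at k = 0)
  C[1][0] = min over k of (A[1][0] + B[0][0] = 5 + 2 = 7, A[1][1] + B[1][0] = 2 + -1 = 1, A[1][2] + B[2][0] = 2 + -3 = -1) = -1 (attained at k = 2)
  C[1][1] = min over k of (A[1][0] + B[0][1] = 5 + 9 = 14, A[1][1] + B[1][1] = 2 + 4 = 6, A[1][2] + B[2][1] = 2 + 2 = 4) = 4 (attained at k = 2)
  C[1][2] = min over k of (A[1][0] + B[0][2] = 5 + 1 = 6, A[1][1] + B[1][2] = 2 + 6 = 8, A[1][2] + B[2][2] = 2 + 1 = 3) = 3 (attained at k = 2)
  C[2][0] = min over k of (A[2][0] + B[0][0] = 0 + 2 = 2, A[2][1] + B[1][0] = 1 + -1 = 0, A[2][2] + B[2][0] = 1 + -3 = -2) = -2 (attained at k = 2)
  C[2][1] = min over k of (A[2][0] + B[0][1] = 0 + 9 = 9, A[2][1] + B[1][1] = 1 + 4 = 5, A[2][2] + B[2][1] = 1 + 2 = 3) = 3 (attained at k = 2)
  C[2][2] = min over k of (A[2][0] + B[0][2] = 0 + 1 = 1, A[2][1] + B[1][2] = 1 + 6 = 7, A[2][2] + B[2][2] = 1 + 1 = 2) = 1 (attained at k = 0)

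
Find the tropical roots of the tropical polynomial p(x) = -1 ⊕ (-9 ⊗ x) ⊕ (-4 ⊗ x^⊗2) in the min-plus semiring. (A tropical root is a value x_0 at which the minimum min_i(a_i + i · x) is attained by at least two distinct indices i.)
Roots: {-5, 8}

Each tropical root is a break point of the lower envelope of the lines y = a_i + i · x (there are 3 lines, with slopes 0, 1, ..., 2). Only the lines that attain the minimum somewhere contribute to roots; other lines are dominated. Here the surviving (envelope) indices are i = 2, i = 1, i = 0.
Intersections between consecutive envelope lines give the roots: for adjacent envelope indices i < j the intersection is x = (a_i − a_j) / (j − i). Reading off the sorted break points: {-5, 8}.
Verification: at each break x_0, at least two indices attain the minimum of min_i(a_i + i · x_0).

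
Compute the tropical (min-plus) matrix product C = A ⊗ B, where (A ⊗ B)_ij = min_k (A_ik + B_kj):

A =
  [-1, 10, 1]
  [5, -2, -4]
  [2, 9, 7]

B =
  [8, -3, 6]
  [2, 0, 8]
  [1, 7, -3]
A ⊗ B =
  [2, -4, -2]
  [-3, -2, -7]
  [8, -1, 4]

Apply the min-plus product entry-by-entry:
  C[0][0] = min over k of (A[0][0] + B[0][0] = -1 + 8 = 7, A[0][1] + B[1][0] = 10 + 2 = 12, A[0][2] + B[2][0] = 1 + 1 = 2) = 2 (attained at k = 2)
  C[0][1] = min over k of (A[0][0] + B[0][1] = -1 + -3 = -4, A[0][1] + B[1][1] = 10 + 0 = 10, A[0][2] + B[2][1] = 1 + 7 = 8) = -4 (attained at k = 0)
  C[0][2] = min over k of (A[0][0] + B[0][2] = -1 + 6 = 5, A[0][1] + B[1][2] = 10 + 8 = 18, A[0][2] + B[2][2] = 1 + -3 = -2) = -2 (attained at k = 2)
  C[1][0] = min over k of (A[1][0] + B[0][0] = 5 + 8 = 13, A[1][1] + B[1][0] = -2 + 2 = 0, A[1][2] + B[2][0] = -4 + 1 = -3) = -3 (attained at k = 2)
  C[1][1] = min over k of (A[1][0] + B[0][1] = 5 + -3 = 2, A[1][1] + B[1][1] = -2 + 0 = -2, A[1][2] + B[2][1] = -4 + 7 = 3) = -2 (attained at k = 1)
  C[1][2] = min over k of (A[1][0] + B[0][2] = 5 + 6 = 11, A[1][1] + B[1][2] = -2 + 8 = 6, A[1][2] + B[2][2] = -4 + -3 = -7) = -7 (attained at k = 2)
  C[2][0] = min over k of (A[2][0] + B[0][0] = 2 + 8 = 10, A[2][1] + B[1][0] = 9 + 2 = 11, A[2][2] + B[2][0] = 7 + 1 = 8) = 8 (attained at k = 2)
  C[2][1] = min over k of (A[2][0] + B[0][1] = 2 + -3 = -1, A[2][1] + B[1][1] = 9 + 0 = 9, A[2][2] + B[2][1] = 7 + 7 = 14) = -1 (attained at k = 0)
  C[2][2] = min over k of (A[2][0] + B[0][2] = 2 + 6 = 8, A[2][1] + B[1][2] = 9 + 8 = 17, A[2][2] + B[2][2] = 7 + -3 = 4) = 4 (attained at k = 2)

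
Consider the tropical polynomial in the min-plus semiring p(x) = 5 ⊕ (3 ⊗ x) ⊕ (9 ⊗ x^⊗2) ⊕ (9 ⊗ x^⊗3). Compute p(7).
p(7) = 5

A tropical monomial a ⊗ x^⊗i evaluates to a + i · x. Evaluating each term at x = 7:
  Term 0 contributes 5 + 0 · 7 = 5
  Term 1 contributes 3 + 1 · 7 = 10
  Term 2 contributes 9 + 2 · 7 = 23
  Term 3 contributes 9 + 3 · 7 = 30
p(7) = ⊕ of these = min[5, 10, 23, 30] = 5.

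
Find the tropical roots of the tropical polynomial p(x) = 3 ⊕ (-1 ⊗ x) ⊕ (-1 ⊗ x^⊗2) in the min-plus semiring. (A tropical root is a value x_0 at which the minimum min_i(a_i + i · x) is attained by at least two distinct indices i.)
Roots: {0, 4}

Each tropical root is a break point of the lower envelope of the lines y = a_i + i · x (there are 3 lines, with slopes 0, 1, ..., 2). Only the lines that attain the minimum somewhere contribute to roots; other lines are dominated. Here the surviving (envelope) indices are i = 2, i = 1, i = 0.
Intersections between consecutive envelope lines give the roots: for adjacent envelope indices i < j the intersection is x = (a_i − a_j) / (j − i). Reading off the sorted break points: {0, 4}.
Verification: at each break x_0, at least two indices attain the minimum of min_i(a_i + i · x_0).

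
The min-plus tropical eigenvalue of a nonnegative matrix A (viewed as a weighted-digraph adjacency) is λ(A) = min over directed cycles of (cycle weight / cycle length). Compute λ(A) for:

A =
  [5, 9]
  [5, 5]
λ(A) = 5

Enumerate directed cycles and compute their means (weight / length). Sample:
  cycle 0 → 0: weight = 5, length = 1, mean = 5/1 ≈ 5.000
  cycle 1 → 1: weight = 5, length = 1, mean = 5/1 ≈ 5.000
  cycle 0 → 1 → 0: weight = 14, length = 2, mean = 14/2 ≈ 7.000
  cycle 1 → 0 → 1: weight = 14, length = 2, mean = 14/2 ≈ 7.000
Minimum mean = 5.000, attained e.g. along the cycle 0 → 0 with weight 5 and length 1. So λ(A) = 5/1 = 5.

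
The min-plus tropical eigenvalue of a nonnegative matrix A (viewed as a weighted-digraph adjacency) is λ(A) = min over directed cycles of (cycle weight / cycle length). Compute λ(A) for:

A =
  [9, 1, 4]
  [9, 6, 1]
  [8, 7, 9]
λ(A) = 10/3

Enumerate directed cycles and compute their means (weight / length). Sample:
  cycle 0 → 0: weight = 9, length = 1, mean = 9/1 ≈ 9.000
  cycle 1 → 1: weight = 6, length = 1, mean = 6/1 ≈ 6.000
  cycle 2 → 2: weight = 9, length = 1, mean = 9/1 ≈ 9.000
  cycle 0 → 1 → 0: weight = 10, length = 2, mean = 10/2 ≈ 5.000
  cycle 0 → 2 → 0: weight = 12, length = 2, mean = 12/2 ≈ 6.000
  cycle 1 → 0 → 1: weight = 10, length = 2, mean = 10/2 ≈ 5.000
Minimum mean = 3.333, attained e.g. along the cycle 0 → 1 → 2 → 0 with weight 10 and length 3. So λ(A) = 10/3 = 10/3.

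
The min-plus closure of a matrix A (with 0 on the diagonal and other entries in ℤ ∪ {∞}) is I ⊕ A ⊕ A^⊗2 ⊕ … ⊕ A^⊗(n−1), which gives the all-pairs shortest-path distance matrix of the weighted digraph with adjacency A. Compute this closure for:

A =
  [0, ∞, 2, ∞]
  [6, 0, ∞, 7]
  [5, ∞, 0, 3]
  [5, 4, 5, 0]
Closure =
  [0, 9, 2, 5]
  [6, 0, 8, 7]
  [5, 7, 0, 3]
  [5, 4, 5, 0]

This is the Floyd-Warshall all-pairs shortest-path computation. For each intermediate vertex k = 0, 1, …, 3, update dist[i][j] ← min(dist[i][j], dist[i][k] + dist[k][j]). The final matrix gives, for each (i, j), the minimum total weight of any directed path from i to j (possibly empty when i = j).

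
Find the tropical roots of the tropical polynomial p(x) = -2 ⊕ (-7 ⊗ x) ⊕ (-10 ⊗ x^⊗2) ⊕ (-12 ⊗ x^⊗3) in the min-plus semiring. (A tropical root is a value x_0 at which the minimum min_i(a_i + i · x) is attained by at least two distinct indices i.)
Roots: {2, 3, 5}

Each tropical root is a break point of the lower envelope of the lines y = a_i + i · x (there are 4 lines, with slopes 0, 1, ..., 3). Only the lines that attain the minimum somewhere contribute to roots; other lines are dominated. Here the surviving (envelope) indices are i = 3, i = 2, i = 1, i = 0.
Intersections between consecutive envelope lines give the roots: for adjacent envelope indices i < j the intersection is x = (a_i − a_j) / (j − i). Reading off the sorted break points: {2, 3, 5}.
Verification: at each break x_0, at least two indices attain the minimum of min_i(a_i + i · x_0).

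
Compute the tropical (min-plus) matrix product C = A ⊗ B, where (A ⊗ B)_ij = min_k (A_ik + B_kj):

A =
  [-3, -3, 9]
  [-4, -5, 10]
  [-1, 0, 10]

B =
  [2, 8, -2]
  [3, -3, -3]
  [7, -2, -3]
A ⊗ B =
  [-1, -6, -6]
  [-2, -8, -8]
  [1, -3, -3]

Apply the min-plus product entry-by-entry:
  C[0][0] = min over k of (A[0][0] + B[0][0] = -3 + 2 = -1, A[0][1] + B[1][0] = -3 + 3 = 0, A[0][2] + B[2][0] = 9 + 7 = 16) = -1 (attained at k = 0)
  C[0][1] = min over k of (A[0][0] + B[0][1] = -3 + 8 = 5, A[0][1] + B[1][1] = -3 + -3 = -6, A[0][2] + B[2][1] = 9 + -2 = 7) = -6 (attained at k = 1)
  C[0][2] = min over k of (A[0][0] + B[0][2] = -3 + -2 = -5, A[0][1] + B[1][2] = -3 + -3 = -6, A[0][2] + B[2][2] = 9 + -3 = 6) = -6 (attained at k = 1)
  C[1][0] = min over k of (A[1][0] + B[0][0] = -4 + 2 = -2, A[1][1] + B[1][0] = -5 + 3 = -2, A[1][2] + B[2][0] = 10 + 7 = 17) = -2 (attained at k = 0)
  C[1][1] = min over k of (A[1][0] + B[0][1] = -4 + 8 = 4, A[1][1] + B[1][1] = -5 + -3 = -8, A[1][2] + B[2][1] = 10 + -2 = 8) = -8 (attained at k = 1)
  C[1][2] = min over k of (A[1][0] + B[0][2] = -4 + -2 = -6, A[1][1] + B[1][2] = -5 + -3 = -8, A[1][2] + B[2][2] = 10 + -3 = 7) = -8 (attained at k = 1)
  C[2][0] = min over k of (A[2][0] + B[0][0] = -1 + 2 = 1, A[2][1] + B[1][0] = 0 + 3 = 3, A[2][2] + B[2][0] = 10 + 7 = 17) = 1 (attained at k = 0)
  C[2][1] = min over k of (A[2][0] + B[0][1] = -1 + 8 = 7, A[2][1] + B[1][1] = 0 + -3 = -3, A[2][2] + B[2][1] = 10 + -2 = 8) = -3 (attained at k = 1)
  C[2][2] = min over k of (A[2][0] + B[0][2] = -1 + -2 = -3, A[2][1] + B[1][2] = 0 + -3 = -3, A[2][2] + B[2][2] = 10 + -3 = 7) = -3 (attained at k = 0)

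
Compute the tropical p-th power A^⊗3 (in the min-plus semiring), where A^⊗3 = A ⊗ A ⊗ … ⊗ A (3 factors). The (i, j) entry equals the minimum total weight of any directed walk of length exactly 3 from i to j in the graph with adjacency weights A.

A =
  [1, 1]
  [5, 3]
A^⊗3 =
  [3, 3]
  [7, 7]

Each entry (A^⊗3)_ij equals the minimum over all length-3 walks i = v_0 → v_1 → … → v_3 = j of Σ_t A[v_t][v_{t+1}]. For example, for (i, j) = (0, 1) we minimise over 4 possible intermediate vertex sequences; the minimum is 3, attained along the walk 0 → 0 → 0 → 1.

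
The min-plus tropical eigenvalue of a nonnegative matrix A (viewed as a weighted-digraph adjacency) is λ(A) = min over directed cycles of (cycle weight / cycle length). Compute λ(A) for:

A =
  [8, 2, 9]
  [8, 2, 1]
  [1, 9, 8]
λ(A) = 4/3

Enumerate directed cycles and compute their means (weight / length). Sample:
  cycle 0 → 0: weight = 8, length = 1, mean = 8/1 ≈ 8.000
  cycle 1 → 1: weight = 2, length = 1, mean = 2/1 ≈ 2.000
  cycle 2 → 2: weight = 8, length = 1, mean = 8/1 ≈ 8.000
  cycle 0 → 1 → 0: weight = 10, length = 2, mean = 10/2 ≈ 5.000
  cycle 0 → 2 → 0: weight = 10, length = 2, mean = 10/2 ≈ 5.000
  cycle 1 → 0 → 1: weight = 10, length = 2, mean = 10/2 ≈ 5.000
Minimum mean = 1.333, attained e.g. along the cycle 0 → 1 → 2 → 0 with weight 4 and length 3. So λ(A) = 4/3 = 4/3.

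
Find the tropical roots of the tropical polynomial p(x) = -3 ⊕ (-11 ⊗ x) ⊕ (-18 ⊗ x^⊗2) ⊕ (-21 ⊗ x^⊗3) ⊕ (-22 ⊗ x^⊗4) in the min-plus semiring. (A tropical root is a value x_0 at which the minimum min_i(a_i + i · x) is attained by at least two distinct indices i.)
Roots: {1, 3, 7, 8}

Each tropical root is a break point of the lower envelope of the lines y = a_i + i · x (there are 5 lines, with slopes 0, 1, ..., 4). Only the lines that attain the minimum somewhere contribute to roots; other lines are dominated. Here the surviving (envelope) indices are i = 4, i = 3, i = 2, i = 1, i = 0.
Intersections between consecutive envelope lines give the roots: for adjacent envelope indices i < j the intersection is x = (a_i − a_j) / (j − i). Reading off the sorted break points: {1, 3, 7, 8}.
Verification: at each break x_0, at least two indices attain the minimum of min_i(a_i + i · x_0).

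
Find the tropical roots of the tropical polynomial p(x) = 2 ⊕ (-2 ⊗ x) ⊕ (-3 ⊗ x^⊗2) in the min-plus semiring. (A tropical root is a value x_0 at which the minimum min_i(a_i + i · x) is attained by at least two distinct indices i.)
Roots: {1, 4}

Each tropical root is a break point of the lower envelope of the lines y = a_i + i · x (there are 3 lines, with slopes 0, 1, ..., 2). Only the lines that attain the minimum somewhere contribute to roots; other lines are dominated. Here the surviving (envelope) indices are i = 2, i = 1, i = 0.
Intersections between consecutive envelope lines give the roots: for adjacent envelope indices i < j the intersection is x = (a_i − a_j) / (j − i). Reading off the sorted break points: {1, 4}.
Verification: at each break x_0, at least two indices attain the minimum of min_i(a_i + i · x_0).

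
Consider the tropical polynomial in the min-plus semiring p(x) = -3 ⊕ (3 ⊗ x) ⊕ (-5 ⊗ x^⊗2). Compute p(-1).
p(-1) = -7

A tropical monomial a ⊗ x^⊗i evaluates to a + i · x. Evaluating each term at x = -1:
  Term 0 contributes -3 + 0 · -1 = -3
  Term 1 contributes 3 + 1 · -1 = 2
  Term 2 contributes -5 + 2 · -1 = -7
p(-1) = ⊕ of these = min[-3, 2, -7] = -7.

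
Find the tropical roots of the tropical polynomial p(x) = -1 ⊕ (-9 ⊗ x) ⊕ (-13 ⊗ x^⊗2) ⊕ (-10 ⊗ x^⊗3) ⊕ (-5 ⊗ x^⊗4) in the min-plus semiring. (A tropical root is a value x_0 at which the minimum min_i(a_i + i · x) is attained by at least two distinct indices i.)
Roots: {-5, -3, 4, 8}

Each tropical root is a break point of the lower envelope of the lines y = a_i + i · x (there are 5 lines, with slopes 0, 1, ..., 4). Only the lines that attain the minimum somewhere contribute to roots; other lines are dominated. Here the surviving (envelope) indices are i = 4, i = 3, i = 2, i = 1, i = 0.
Intersections between consecutive envelope lines give the roots: for adjacent envelope indices i < j the intersection is x = (a_i − a_j) / (j − i). Reading off the sorted break points: {-5, -3, 4, 8}.
Verification: at each break x_0, at least two indices attain the minimum of min_i(a_i + i · x_0).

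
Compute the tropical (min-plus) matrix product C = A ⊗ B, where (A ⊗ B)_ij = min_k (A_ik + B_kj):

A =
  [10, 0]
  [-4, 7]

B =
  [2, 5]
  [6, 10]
A ⊗ B =
  [6, 10]
  [-2, 1]

Apply the min-plus product entry-by-entry:
  C[0][0] = min over k of (A[0][0] + B[0][0] = 10 + 2 = 12, A[0][1] + B[1][0] = 0 + 6 = 6) = 6 (attained at k = 1)
  C[0][1] = min over k of (A[0][0] + B[0][1] = 10 + 5 = 15, A[0][1] + B[1][1] = 0 + 10 = 10) = 10 (attained at k = 1)
  C[1][0] = min over k of (A[1][0] + B[0][0] = -4 + 2 = -2, A[1][1] + B[1][0] = 7 + 6 = 13) = -2 (attained at k = 0)
  C[1][1] = min over k of (A[1][0] + B[0][1] = -4 + 5 = 1, A[1][1] + B[1][1] = 7 + 10 = 17) = 1 (attained at k = 0)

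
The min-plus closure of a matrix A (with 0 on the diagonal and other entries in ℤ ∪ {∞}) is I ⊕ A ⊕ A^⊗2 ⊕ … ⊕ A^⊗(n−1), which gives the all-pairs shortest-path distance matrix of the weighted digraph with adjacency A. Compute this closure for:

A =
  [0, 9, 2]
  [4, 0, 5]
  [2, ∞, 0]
Closure =
  [0, 9, 2]
  [4, 0, 5]
  [2, 11, 0]

This is the Floyd-Warshall all-pairs shortest-path computation. For each intermediate vertex k = 0, 1, …, 2, update dist[i][j] ← min(dist[i][j], dist[i][k] + dist[k][j]). The final matrix gives, for each (i, j), the minimum total weight of any directed path from i to j (possibly empty when i = j).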